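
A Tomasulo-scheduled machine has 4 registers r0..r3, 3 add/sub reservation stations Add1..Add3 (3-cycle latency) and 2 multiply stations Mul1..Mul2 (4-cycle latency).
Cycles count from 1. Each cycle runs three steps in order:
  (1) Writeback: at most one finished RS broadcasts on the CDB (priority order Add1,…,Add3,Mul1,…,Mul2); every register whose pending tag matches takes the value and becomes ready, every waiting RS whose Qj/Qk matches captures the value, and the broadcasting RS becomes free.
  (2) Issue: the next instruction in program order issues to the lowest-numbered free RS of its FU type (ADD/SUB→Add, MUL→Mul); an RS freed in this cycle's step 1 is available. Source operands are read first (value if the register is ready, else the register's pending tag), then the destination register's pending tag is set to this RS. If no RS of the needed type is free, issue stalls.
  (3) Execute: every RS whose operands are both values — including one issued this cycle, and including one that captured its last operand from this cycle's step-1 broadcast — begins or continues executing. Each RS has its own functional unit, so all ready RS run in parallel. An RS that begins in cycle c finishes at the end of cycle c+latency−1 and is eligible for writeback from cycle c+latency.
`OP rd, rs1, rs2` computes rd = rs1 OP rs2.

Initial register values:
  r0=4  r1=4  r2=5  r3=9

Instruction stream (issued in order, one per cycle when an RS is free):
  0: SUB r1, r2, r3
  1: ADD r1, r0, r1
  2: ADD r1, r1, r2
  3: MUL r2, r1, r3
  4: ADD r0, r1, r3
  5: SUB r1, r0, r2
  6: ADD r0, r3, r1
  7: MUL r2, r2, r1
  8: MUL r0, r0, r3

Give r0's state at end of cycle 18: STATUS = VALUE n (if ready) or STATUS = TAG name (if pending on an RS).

  c1: issue SUB r1<-Add1  regs: r0:4,r1:Add1,r2:5,r3:9
  c2: issue ADD r1<-Add2  regs: r0:4,r1:Add2,r2:5,r3:9
  c3: issue ADD r1<-Add3  regs: r0:4,r1:Add3,r2:5,r3:9
  c4: CDB Add1=-4; issue MUL r2<-Mul1  regs: r0:4,r1:Add3,r2:Mul1,r3:9
  c5: issue ADD r0<-Add1  regs: r0:Add1,r1:Add3,r2:Mul1,r3:9
  c6: stall  regs: r0:Add1,r1:Add3,r2:Mul1,r3:9
  c7: CDB Add2=0; issue SUB r1<-Add2  regs: r0:Add1,r1:Add2,r2:Mul1,r3:9
  c8: stall  regs: r0:Add1,r1:Add2,r2:Mul1,r3:9
  c9: stall  regs: r0:Add1,r1:Add2,r2:Mul1,r3:9
  c10: CDB Add3=5; issue ADD r0<-Add3  regs: r0:Add3,r1:Add2,r2:Mul1,r3:9
  c11: issue MUL r2<-Mul2  regs: r0:Add3,r1:Add2,r2:Mul2,r3:9
  c12: stall  regs: r0:Add3,r1:Add2,r2:Mul2,r3:9
  c13: CDB Add1=14; stall  regs: r0:Add3,r1:Add2,r2:Mul2,r3:9
  c14: CDB Mul1=45; issue MUL r0<-Mul1  regs: r0:Mul1,r1:Add2,r2:Mul2,r3:9
  c15: -  regs: r0:Mul1,r1:Add2,r2:Mul2,r3:9
  c16: -  regs: r0:Mul1,r1:Add2,r2:Mul2,r3:9
  c17: CDB Add2=-31  regs: r0:Mul1,r1:-31,r2:Mul2,r3:9
  c18: -  regs: r0:Mul1,r1:-31,r2:Mul2,r3:9

STATUS = TAG Mul1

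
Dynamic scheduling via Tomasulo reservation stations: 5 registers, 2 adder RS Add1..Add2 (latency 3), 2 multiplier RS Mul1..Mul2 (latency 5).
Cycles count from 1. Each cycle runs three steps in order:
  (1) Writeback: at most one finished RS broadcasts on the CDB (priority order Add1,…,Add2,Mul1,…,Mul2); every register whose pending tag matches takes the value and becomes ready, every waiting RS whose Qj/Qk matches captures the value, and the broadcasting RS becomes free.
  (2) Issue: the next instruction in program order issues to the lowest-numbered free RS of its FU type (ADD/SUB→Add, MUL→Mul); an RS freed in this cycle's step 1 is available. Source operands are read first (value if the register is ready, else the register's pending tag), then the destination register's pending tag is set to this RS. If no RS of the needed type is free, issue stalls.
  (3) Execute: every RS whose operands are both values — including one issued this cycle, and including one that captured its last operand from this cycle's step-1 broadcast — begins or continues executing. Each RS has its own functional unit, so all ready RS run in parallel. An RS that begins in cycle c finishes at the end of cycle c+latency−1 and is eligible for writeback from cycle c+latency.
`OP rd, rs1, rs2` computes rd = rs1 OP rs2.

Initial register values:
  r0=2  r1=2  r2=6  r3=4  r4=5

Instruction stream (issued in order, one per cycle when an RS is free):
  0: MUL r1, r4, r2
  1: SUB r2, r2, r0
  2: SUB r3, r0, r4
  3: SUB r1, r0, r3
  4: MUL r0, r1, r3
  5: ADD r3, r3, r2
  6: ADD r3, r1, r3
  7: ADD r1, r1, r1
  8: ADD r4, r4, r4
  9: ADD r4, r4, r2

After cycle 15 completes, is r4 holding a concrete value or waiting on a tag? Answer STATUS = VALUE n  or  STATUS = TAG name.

c1: issue MUL r1<-Mul1 | r0:2,r1:Mul1,r2:6,r3:4,r4:5
c2: issue SUB r2<-Add1 | r0:2,r1:Mul1,r2:Add1,r3:4,r4:5
c3: issue SUB r3<-Add2 | r0:2,r1:Mul1,r2:Add1,r3:Add2,r4:5
c4: stall | r0:2,r1:Mul1,r2:Add1,r3:Add2,r4:5
c5: CDB Add1=4; issue SUB r1<-Add1 | r0:2,r1:Add1,r2:4,r3:Add2,r4:5
c6: CDB Add2=-3; issue MUL r0<-Mul2 | r0:Mul2,r1:Add1,r2:4,r3:-3,r4:5
c7: CDB Mul1=30; issue ADD r3<-Add2 | r0:Mul2,r1:Add1,r2:4,r3:Add2,r4:5
c8: stall | r0:Mul2,r1:Add1,r2:4,r3:Add2,r4:5
c9: CDB Add1=5; issue ADD r3<-Add1 | r0:Mul2,r1:5,r2:4,r3:Add1,r4:5
c10: CDB Add2=1; issue ADD r1<-Add2 | r0:Mul2,r1:Add2,r2:4,r3:Add1,r4:5
c11: stall | r0:Mul2,r1:Add2,r2:4,r3:Add1,r4:5
c12: stall | r0:Mul2,r1:Add2,r2:4,r3:Add1,r4:5
c13: CDB Add1=6; issue ADD r4<-Add1 | r0:Mul2,r1:Add2,r2:4,r3:6,r4:Add1
c14: CDB Add2=10; issue ADD r4<-Add2 | r0:Mul2,r1:10,r2:4,r3:6,r4:Add2
c15: CDB Mul2=-15 | r0:-15,r1:10,r2:4,r3:6,r4:Add2

STATUS = TAG Add2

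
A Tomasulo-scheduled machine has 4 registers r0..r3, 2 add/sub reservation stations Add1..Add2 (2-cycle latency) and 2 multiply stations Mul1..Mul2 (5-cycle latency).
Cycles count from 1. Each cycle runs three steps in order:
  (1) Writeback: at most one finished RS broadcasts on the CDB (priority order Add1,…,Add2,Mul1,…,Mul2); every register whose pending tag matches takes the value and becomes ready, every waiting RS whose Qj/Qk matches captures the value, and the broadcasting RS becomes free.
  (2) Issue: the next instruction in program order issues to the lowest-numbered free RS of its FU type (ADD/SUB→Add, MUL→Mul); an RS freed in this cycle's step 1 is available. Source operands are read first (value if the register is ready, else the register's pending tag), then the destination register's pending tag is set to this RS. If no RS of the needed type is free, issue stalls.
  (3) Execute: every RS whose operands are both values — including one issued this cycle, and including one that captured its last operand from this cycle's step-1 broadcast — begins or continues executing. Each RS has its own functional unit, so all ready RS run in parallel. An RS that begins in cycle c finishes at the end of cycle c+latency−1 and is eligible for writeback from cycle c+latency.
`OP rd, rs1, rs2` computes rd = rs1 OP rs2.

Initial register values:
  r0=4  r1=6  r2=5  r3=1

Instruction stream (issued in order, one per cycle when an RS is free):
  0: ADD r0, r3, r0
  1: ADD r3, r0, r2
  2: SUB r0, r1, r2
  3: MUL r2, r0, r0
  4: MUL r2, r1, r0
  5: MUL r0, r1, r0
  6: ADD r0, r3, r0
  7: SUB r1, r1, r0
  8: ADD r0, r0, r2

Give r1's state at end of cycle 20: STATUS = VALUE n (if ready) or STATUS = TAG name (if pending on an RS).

STATUS = VALUE -10

  c1: issue ADD r0<-Add1  regs: r0:Add1,r1:6,r2:5,r3:1
  c2: issue ADD r3<-Add2  regs: r0:Add1,r1:6,r2:5,r3:Add2
  c3: CDB Add1=5; issue SUB r0<-Add1  regs: r0:Add1,r1:6,r2:5,r3:Add2
  c4: issue MUL r2<-Mul1  regs: r0:Add1,r1:6,r2:Mul1,r3:Add2
  c5: CDB Add1=1; issue MUL r2<-Mul2  regs: r0:1,r1:6,r2:Mul2,r3:Add2
  c6: CDB Add2=10; stall  regs: r0:1,r1:6,r2:Mul2,r3:10
  c7: stall  regs: r0:1,r1:6,r2:Mul2,r3:10
  c8: stall  regs: r0:1,r1:6,r2:Mul2,r3:10
  c9: stall  regs: r0:1,r1:6,r2:Mul2,r3:10
  c10: CDB Mul1=1; issue MUL r0<-Mul1  regs: r0:Mul1,r1:6,r2:Mul2,r3:10
  c11: CDB Mul2=6; issue ADD r0<-Add1  regs: r0:Add1,r1:6,r2:6,r3:10
  c12: issue SUB r1<-Add2  regs: r0:Add1,r1:Add2,r2:6,r3:10
  c13: stall  regs: r0:Add1,r1:Add2,r2:6,r3:10
  c14: stall  regs: r0:Add1,r1:Add2,r2:6,r3:10
  c15: CDB Mul1=6; stall  regs: r0:Add1,r1:Add2,r2:6,r3:10
  c16: stall  regs: r0:Add1,r1:Add2,r2:6,r3:10
  c17: CDB Add1=16; issue ADD r0<-Add1  regs: r0:Add1,r1:Add2,r2:6,r3:10
  c18: -  regs: r0:Add1,r1:Add2,r2:6,r3:10
  c19: CDB Add1=22  regs: r0:22,r1:Add2,r2:6,r3:10
  c20: CDB Add2=-10  regs: r0:22,r1:-10,r2:6,r3:10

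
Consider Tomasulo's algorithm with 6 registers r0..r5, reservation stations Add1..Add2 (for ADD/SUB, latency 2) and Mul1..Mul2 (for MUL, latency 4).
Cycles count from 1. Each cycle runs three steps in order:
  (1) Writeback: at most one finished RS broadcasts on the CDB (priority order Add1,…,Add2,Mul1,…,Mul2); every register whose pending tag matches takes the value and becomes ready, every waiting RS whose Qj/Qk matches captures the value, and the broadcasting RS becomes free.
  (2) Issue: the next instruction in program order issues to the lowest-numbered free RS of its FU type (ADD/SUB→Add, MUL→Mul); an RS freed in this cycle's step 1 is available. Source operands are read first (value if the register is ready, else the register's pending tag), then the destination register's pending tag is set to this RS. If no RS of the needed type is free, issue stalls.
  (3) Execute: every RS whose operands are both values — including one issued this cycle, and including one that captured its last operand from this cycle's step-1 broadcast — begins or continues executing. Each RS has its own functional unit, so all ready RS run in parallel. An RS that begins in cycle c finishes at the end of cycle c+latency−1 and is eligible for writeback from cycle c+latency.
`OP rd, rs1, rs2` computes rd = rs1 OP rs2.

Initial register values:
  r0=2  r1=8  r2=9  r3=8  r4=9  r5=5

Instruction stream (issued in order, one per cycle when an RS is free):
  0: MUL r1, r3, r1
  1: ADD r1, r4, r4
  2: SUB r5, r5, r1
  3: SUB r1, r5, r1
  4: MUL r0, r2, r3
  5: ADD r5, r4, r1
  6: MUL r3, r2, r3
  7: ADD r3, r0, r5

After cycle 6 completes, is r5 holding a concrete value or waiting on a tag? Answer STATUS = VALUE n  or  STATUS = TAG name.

STATUS = TAG Add2

c1: issue MUL r1<-Mul1 | r0:2,r1:Mul1,r2:9,r3:8,r4:9,r5:5
c2: issue ADD r1<-Add1 | r0:2,r1:Add1,r2:9,r3:8,r4:9,r5:5
c3: issue SUB r5<-Add2 | r0:2,r1:Add1,r2:9,r3:8,r4:9,r5:Add2
c4: CDB Add1=18; issue SUB r1<-Add1 | r0:2,r1:Add1,r2:9,r3:8,r4:9,r5:Add2
c5: CDB Mul1=64; issue MUL r0<-Mul1 | r0:Mul1,r1:Add1,r2:9,r3:8,r4:9,r5:Add2
c6: CDB Add2=-13; issue ADD r5<-Add2 | r0:Mul1,r1:Add1,r2:9,r3:8,r4:9,r5:Add2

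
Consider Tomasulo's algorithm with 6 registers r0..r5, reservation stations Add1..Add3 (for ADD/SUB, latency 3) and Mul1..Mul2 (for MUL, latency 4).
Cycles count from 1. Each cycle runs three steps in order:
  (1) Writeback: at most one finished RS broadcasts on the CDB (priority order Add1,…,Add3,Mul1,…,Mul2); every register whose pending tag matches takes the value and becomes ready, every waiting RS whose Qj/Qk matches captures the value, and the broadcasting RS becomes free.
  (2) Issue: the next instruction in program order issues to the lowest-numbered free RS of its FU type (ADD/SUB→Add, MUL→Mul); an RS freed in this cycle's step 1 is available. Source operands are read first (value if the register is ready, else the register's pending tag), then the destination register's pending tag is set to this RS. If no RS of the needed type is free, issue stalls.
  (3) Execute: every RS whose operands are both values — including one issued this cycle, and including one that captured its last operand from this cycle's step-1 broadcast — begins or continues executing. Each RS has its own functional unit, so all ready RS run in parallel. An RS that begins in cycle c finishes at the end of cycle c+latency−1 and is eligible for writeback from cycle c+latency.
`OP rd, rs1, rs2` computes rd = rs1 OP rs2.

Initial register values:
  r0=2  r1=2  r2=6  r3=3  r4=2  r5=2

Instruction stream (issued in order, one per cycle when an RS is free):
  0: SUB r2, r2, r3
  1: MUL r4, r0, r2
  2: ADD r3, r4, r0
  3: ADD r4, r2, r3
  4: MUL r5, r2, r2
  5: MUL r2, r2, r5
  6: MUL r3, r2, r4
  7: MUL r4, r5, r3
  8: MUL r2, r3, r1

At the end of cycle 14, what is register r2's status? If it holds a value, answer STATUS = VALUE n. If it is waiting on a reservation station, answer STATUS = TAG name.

c1: issue SUB r2<-Add1 | r0:2,r1:2,r2:Add1,r3:3,r4:2,r5:2
c2: issue MUL r4<-Mul1 | r0:2,r1:2,r2:Add1,r3:3,r4:Mul1,r5:2
c3: issue ADD r3<-Add2 | r0:2,r1:2,r2:Add1,r3:Add2,r4:Mul1,r5:2
c4: CDB Add1=3; issue ADD r4<-Add1 | r0:2,r1:2,r2:3,r3:Add2,r4:Add1,r5:2
c5: issue MUL r5<-Mul2 | r0:2,r1:2,r2:3,r3:Add2,r4:Add1,r5:Mul2
c6: stall | r0:2,r1:2,r2:3,r3:Add2,r4:Add1,r5:Mul2
c7: stall | r0:2,r1:2,r2:3,r3:Add2,r4:Add1,r5:Mul2
c8: CDB Mul1=6; issue MUL r2<-Mul1 | r0:2,r1:2,r2:Mul1,r3:Add2,r4:Add1,r5:Mul2
c9: CDB Mul2=9; issue MUL r3<-Mul2 | r0:2,r1:2,r2:Mul1,r3:Mul2,r4:Add1,r5:9
c10: stall | r0:2,r1:2,r2:Mul1,r3:Mul2,r4:Add1,r5:9
c11: CDB Add2=8; stall | r0:2,r1:2,r2:Mul1,r3:Mul2,r4:Add1,r5:9
c12: stall | r0:2,r1:2,r2:Mul1,r3:Mul2,r4:Add1,r5:9
c13: CDB Mul1=27; issue MUL r4<-Mul1 | r0:2,r1:2,r2:27,r3:Mul2,r4:Mul1,r5:9
c14: CDB Add1=11; stall | r0:2,r1:2,r2:27,r3:Mul2,r4:Mul1,r5:9

STATUS = VALUE 27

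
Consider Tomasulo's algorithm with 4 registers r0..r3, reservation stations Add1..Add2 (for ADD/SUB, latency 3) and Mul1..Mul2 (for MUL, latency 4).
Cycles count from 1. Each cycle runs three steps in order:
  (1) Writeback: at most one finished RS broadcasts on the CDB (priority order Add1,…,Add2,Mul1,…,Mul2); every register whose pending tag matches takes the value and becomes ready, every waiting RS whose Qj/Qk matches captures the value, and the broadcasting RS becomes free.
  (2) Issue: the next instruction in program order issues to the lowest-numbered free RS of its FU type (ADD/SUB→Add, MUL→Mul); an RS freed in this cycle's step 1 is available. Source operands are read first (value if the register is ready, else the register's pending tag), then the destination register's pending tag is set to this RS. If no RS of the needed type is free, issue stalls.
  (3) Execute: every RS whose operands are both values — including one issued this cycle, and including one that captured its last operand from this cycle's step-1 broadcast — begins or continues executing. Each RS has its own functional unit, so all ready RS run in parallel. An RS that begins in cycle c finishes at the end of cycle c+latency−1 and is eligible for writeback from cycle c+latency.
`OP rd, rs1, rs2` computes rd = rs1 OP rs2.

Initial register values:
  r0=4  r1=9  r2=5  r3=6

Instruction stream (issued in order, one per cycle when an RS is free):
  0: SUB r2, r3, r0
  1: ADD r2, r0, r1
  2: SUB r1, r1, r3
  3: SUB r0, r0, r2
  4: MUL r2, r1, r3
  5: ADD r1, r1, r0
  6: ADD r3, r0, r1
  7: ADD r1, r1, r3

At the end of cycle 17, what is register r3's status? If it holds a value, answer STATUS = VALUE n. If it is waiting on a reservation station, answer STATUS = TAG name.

  c1: issue SUB r2<-Add1  regs: r0:4,r1:9,r2:Add1,r3:6
  c2: issue ADD r2<-Add2  regs: r0:4,r1:9,r2:Add2,r3:6
  c3: stall  regs: r0:4,r1:9,r2:Add2,r3:6
  c4: CDB Add1=2; issue SUB r1<-Add1  regs: r0:4,r1:Add1,r2:Add2,r3:6
  c5: CDB Add2=13; issue SUB r0<-Add2  regs: r0:Add2,r1:Add1,r2:13,r3:6
  c6: issue MUL r2<-Mul1  regs: r0:Add2,r1:Add1,r2:Mul1,r3:6
  c7: CDB Add1=3; issue ADD r1<-Add1  regs: r0:Add2,r1:Add1,r2:Mul1,r3:6
  c8: CDB Add2=-9; issue ADD r3<-Add2  regs: r0:-9,r1:Add1,r2:Mul1,r3:Add2
  c9: stall  regs: r0:-9,r1:Add1,r2:Mul1,r3:Add2
  c10: stall  regs: r0:-9,r1:Add1,r2:Mul1,r3:Add2
  c11: CDB Add1=-6; issue ADD r1<-Add1  regs: r0:-9,r1:Add1,r2:Mul1,r3:Add2
  c12: CDB Mul1=18  regs: r0:-9,r1:Add1,r2:18,r3:Add2
  c13: -  regs: r0:-9,r1:Add1,r2:18,r3:Add2
  c14: CDB Add2=-15  regs: r0:-9,r1:Add1,r2:18,r3:-15
  c15: -  regs: r0:-9,r1:Add1,r2:18,r3:-15
  c16: -  regs: r0:-9,r1:Add1,r2:18,r3:-15
  c17: CDB Add1=-21  regs: r0:-9,r1:-21,r2:18,r3:-15

STATUS = VALUE -15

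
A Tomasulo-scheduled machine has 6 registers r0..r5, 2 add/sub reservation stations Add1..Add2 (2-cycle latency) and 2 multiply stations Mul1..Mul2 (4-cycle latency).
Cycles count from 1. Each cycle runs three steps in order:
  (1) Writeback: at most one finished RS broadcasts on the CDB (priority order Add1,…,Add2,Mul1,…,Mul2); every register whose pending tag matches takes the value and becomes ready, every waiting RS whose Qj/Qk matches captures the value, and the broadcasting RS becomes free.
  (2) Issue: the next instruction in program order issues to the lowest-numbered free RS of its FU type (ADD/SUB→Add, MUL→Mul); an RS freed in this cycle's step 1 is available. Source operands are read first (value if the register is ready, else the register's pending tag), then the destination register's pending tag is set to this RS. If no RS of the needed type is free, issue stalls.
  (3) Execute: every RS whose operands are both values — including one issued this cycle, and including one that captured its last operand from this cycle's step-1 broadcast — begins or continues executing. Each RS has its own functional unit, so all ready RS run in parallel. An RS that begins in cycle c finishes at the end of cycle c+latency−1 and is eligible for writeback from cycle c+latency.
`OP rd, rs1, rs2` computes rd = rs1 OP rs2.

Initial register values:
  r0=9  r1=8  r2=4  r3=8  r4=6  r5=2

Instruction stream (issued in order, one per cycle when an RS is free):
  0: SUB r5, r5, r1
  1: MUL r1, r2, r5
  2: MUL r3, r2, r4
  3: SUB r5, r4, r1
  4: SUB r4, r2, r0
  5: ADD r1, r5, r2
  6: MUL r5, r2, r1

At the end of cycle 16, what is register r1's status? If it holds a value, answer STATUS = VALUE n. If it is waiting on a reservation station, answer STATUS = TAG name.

STATUS = VALUE 34

cycle 1: issue SUB r5<-Add1 // r0:9,r1:8,r2:4,r3:8,r4:6,r5:Add1
cycle 2: issue MUL r1<-Mul1 // r0:9,r1:Mul1,r2:4,r3:8,r4:6,r5:Add1
cycle 3: CDB Add1=-6; issue MUL r3<-Mul2 // r0:9,r1:Mul1,r2:4,r3:Mul2,r4:6,r5:-6
cycle 4: issue SUB r5<-Add1 // r0:9,r1:Mul1,r2:4,r3:Mul2,r4:6,r5:Add1
cycle 5: issue SUB r4<-Add2 // r0:9,r1:Mul1,r2:4,r3:Mul2,r4:Add2,r5:Add1
cycle 6: stall // r0:9,r1:Mul1,r2:4,r3:Mul2,r4:Add2,r5:Add1
cycle 7: CDB Add2=-5; issue ADD r1<-Add2 // r0:9,r1:Add2,r2:4,r3:Mul2,r4:-5,r5:Add1
cycle 8: CDB Mul1=-24; issue MUL r5<-Mul1 // r0:9,r1:Add2,r2:4,r3:Mul2,r4:-5,r5:Mul1
cycle 9: CDB Mul2=24 // r0:9,r1:Add2,r2:4,r3:24,r4:-5,r5:Mul1
cycle 10: CDB Add1=30 // r0:9,r1:Add2,r2:4,r3:24,r4:-5,r5:Mul1
cycle 11: - // r0:9,r1:Add2,r2:4,r3:24,r4:-5,r5:Mul1
cycle 12: CDB Add2=34 // r0:9,r1:34,r2:4,r3:24,r4:-5,r5:Mul1
cycle 13: - // r0:9,r1:34,r2:4,r3:24,r4:-5,r5:Mul1
cycle 14: - // r0:9,r1:34,r2:4,r3:24,r4:-5,r5:Mul1
cycle 15: - // r0:9,r1:34,r2:4,r3:24,r4:-5,r5:Mul1
cycle 16: CDB Mul1=136 // r0:9,r1:34,r2:4,r3:24,r4:-5,r5:136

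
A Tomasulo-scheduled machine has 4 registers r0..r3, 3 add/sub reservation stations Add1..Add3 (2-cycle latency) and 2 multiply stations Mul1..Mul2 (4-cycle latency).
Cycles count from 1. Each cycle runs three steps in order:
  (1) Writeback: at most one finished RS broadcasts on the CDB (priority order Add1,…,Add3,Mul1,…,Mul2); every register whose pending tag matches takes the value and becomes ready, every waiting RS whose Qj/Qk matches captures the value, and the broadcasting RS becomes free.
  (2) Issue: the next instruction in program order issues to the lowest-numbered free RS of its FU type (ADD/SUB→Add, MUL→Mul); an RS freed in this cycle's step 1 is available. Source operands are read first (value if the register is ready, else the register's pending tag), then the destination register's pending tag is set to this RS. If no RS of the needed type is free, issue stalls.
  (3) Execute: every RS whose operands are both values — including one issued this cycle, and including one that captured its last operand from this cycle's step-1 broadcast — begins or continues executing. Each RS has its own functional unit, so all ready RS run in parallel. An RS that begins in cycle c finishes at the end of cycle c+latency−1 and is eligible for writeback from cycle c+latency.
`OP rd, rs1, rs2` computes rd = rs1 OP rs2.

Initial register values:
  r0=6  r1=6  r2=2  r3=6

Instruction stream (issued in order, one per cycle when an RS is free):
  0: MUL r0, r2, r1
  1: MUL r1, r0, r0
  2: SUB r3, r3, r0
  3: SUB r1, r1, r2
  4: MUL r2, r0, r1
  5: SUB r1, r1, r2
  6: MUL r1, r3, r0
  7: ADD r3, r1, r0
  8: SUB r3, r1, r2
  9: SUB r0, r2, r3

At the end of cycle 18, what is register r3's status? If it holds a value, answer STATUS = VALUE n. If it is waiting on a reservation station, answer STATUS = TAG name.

STATUS = VALUE -1776

cycle 1: issue MUL r0<-Mul1 // r0:Mul1,r1:6,r2:2,r3:6
cycle 2: issue MUL r1<-Mul2 // r0:Mul1,r1:Mul2,r2:2,r3:6
cycle 3: issue SUB r3<-Add1 // r0:Mul1,r1:Mul2,r2:2,r3:Add1
cycle 4: issue SUB r1<-Add2 // r0:Mul1,r1:Add2,r2:2,r3:Add1
cycle 5: CDB Mul1=12; issue MUL r2<-Mul1 // r0:12,r1:Add2,r2:Mul1,r3:Add1
cycle 6: issue SUB r1<-Add3 // r0:12,r1:Add3,r2:Mul1,r3:Add1
cycle 7: CDB Add1=-6; stall // r0:12,r1:Add3,r2:Mul1,r3:-6
cycle 8: stall // r0:12,r1:Add3,r2:Mul1,r3:-6
cycle 9: CDB Mul2=144; issue MUL r1<-Mul2 // r0:12,r1:Mul2,r2:Mul1,r3:-6
cycle 10: issue ADD r3<-Add1 // r0:12,r1:Mul2,r2:Mul1,r3:Add1
cycle 11: CDB Add2=142; issue SUB r3<-Add2 // r0:12,r1:Mul2,r2:Mul1,r3:Add2
cycle 12: stall // r0:12,r1:Mul2,r2:Mul1,r3:Add2
cycle 13: CDB Mul2=-72; stall // r0:12,r1:-72,r2:Mul1,r3:Add2
cycle 14: stall // r0:12,r1:-72,r2:Mul1,r3:Add2
cycle 15: CDB Add1=-60; issue SUB r0<-Add1 // r0:Add1,r1:-72,r2:Mul1,r3:Add2
cycle 16: CDB Mul1=1704 // r0:Add1,r1:-72,r2:1704,r3:Add2
cycle 17: - // r0:Add1,r1:-72,r2:1704,r3:Add2
cycle 18: CDB Add2=-1776 // r0:Add1,r1:-72,r2:1704,r3:-1776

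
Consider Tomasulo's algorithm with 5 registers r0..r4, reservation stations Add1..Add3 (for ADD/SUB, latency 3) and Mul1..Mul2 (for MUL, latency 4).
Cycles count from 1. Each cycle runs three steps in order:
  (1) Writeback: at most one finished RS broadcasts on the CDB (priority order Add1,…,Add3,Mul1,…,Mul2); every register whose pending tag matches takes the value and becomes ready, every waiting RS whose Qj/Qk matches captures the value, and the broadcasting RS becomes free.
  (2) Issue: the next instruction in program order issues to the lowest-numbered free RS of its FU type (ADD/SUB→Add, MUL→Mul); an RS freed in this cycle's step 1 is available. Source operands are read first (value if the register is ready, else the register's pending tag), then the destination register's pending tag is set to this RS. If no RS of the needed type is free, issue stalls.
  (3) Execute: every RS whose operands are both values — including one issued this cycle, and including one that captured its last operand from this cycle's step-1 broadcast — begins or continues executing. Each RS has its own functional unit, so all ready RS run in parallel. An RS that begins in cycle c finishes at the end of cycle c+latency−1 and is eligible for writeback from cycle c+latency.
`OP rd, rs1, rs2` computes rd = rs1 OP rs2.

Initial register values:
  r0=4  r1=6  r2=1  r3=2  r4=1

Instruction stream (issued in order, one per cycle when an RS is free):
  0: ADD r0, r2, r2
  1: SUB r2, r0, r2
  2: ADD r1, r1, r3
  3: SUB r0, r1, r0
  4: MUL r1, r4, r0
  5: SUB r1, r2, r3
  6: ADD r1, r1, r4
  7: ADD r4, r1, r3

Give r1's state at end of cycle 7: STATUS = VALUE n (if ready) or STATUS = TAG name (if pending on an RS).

STATUS = TAG Add2

c1: issue ADD r0<-Add1 | r0:Add1,r1:6,r2:1,r3:2,r4:1
c2: issue SUB r2<-Add2 | r0:Add1,r1:6,r2:Add2,r3:2,r4:1
c3: issue ADD r1<-Add3 | r0:Add1,r1:Add3,r2:Add2,r3:2,r4:1
c4: CDB Add1=2; issue SUB r0<-Add1 | r0:Add1,r1:Add3,r2:Add2,r3:2,r4:1
c5: issue MUL r1<-Mul1 | r0:Add1,r1:Mul1,r2:Add2,r3:2,r4:1
c6: CDB Add3=8; issue SUB r1<-Add3 | r0:Add1,r1:Add3,r2:Add2,r3:2,r4:1
c7: CDB Add2=1; issue ADD r1<-Add2 | r0:Add1,r1:Add2,r2:1,r3:2,r4:1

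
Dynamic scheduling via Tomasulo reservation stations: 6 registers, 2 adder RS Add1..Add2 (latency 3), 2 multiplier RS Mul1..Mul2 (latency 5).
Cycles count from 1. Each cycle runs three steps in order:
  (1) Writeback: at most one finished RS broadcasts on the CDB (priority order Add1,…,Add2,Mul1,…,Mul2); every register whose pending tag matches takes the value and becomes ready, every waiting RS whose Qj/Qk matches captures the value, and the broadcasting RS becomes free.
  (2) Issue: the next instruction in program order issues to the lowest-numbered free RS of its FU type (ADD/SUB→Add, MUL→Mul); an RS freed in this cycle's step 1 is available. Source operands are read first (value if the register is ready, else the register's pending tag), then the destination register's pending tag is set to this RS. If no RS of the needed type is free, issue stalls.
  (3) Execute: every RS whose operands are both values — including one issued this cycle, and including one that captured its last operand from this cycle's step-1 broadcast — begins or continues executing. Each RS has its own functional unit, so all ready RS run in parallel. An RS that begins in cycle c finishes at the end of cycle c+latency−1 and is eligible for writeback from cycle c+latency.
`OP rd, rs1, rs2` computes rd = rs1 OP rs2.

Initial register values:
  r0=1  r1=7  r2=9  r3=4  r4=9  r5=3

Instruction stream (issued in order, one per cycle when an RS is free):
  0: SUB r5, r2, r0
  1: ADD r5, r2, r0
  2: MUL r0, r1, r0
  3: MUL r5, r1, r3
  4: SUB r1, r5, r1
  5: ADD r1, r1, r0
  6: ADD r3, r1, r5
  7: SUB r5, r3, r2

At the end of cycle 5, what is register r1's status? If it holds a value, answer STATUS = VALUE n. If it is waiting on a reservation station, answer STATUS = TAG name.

  c1: issue SUB r5<-Add1  regs: r0:1,r1:7,r2:9,r3:4,r4:9,r5:Add1
  c2: issue ADD r5<-Add2  regs: r0:1,r1:7,r2:9,r3:4,r4:9,r5:Add2
  c3: issue MUL r0<-Mul1  regs: r0:Mul1,r1:7,r2:9,r3:4,r4:9,r5:Add2
  c4: CDB Add1=8; issue MUL r5<-Mul2  regs: r0:Mul1,r1:7,r2:9,r3:4,r4:9,r5:Mul2
  c5: CDB Add2=10; issue SUB r1<-Add1  regs: r0:Mul1,r1:Add1,r2:9,r3:4,r4:9,r5:Mul2

STATUS = TAG Add1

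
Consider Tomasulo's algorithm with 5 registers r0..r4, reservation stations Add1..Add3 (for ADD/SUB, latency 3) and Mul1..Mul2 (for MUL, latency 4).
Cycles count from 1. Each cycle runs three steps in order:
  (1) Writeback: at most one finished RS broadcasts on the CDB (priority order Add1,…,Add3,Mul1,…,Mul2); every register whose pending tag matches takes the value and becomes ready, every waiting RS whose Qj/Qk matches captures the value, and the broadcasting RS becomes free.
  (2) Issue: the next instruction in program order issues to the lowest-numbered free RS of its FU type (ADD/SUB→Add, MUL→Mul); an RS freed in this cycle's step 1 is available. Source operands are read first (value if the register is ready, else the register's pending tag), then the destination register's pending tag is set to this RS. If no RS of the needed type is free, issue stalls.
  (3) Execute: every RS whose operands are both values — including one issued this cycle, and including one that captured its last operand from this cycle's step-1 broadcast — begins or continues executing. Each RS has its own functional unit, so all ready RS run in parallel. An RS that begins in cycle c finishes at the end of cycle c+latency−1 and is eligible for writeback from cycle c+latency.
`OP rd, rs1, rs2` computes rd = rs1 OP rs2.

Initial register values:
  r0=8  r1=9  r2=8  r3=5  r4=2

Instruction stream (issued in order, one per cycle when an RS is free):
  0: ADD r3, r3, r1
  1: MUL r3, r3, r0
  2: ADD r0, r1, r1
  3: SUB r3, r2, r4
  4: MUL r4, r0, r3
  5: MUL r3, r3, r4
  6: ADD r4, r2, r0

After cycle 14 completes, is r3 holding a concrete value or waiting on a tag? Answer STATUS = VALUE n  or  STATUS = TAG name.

STATUS = TAG Mul1

c1: issue ADD r3<-Add1 | r0:8,r1:9,r2:8,r3:Add1,r4:2
c2: issue MUL r3<-Mul1 | r0:8,r1:9,r2:8,r3:Mul1,r4:2
c3: issue ADD r0<-Add2 | r0:Add2,r1:9,r2:8,r3:Mul1,r4:2
c4: CDB Add1=14; issue SUB r3<-Add1 | r0:Add2,r1:9,r2:8,r3:Add1,r4:2
c5: issue MUL r4<-Mul2 | r0:Add2,r1:9,r2:8,r3:Add1,r4:Mul2
c6: CDB Add2=18; stall | r0:18,r1:9,r2:8,r3:Add1,r4:Mul2
c7: CDB Add1=6; stall | r0:18,r1:9,r2:8,r3:6,r4:Mul2
c8: CDB Mul1=112; issue MUL r3<-Mul1 | r0:18,r1:9,r2:8,r3:Mul1,r4:Mul2
c9: issue ADD r4<-Add1 | r0:18,r1:9,r2:8,r3:Mul1,r4:Add1
c10: - | r0:18,r1:9,r2:8,r3:Mul1,r4:Add1
c11: CDB Mul2=108 | r0:18,r1:9,r2:8,r3:Mul1,r4:Add1
c12: CDB Add1=26 | r0:18,r1:9,r2:8,r3:Mul1,r4:26
c13: - | r0:18,r1:9,r2:8,r3:Mul1,r4:26
c14: - | r0:18,r1:9,r2:8,r3:Mul1,r4:26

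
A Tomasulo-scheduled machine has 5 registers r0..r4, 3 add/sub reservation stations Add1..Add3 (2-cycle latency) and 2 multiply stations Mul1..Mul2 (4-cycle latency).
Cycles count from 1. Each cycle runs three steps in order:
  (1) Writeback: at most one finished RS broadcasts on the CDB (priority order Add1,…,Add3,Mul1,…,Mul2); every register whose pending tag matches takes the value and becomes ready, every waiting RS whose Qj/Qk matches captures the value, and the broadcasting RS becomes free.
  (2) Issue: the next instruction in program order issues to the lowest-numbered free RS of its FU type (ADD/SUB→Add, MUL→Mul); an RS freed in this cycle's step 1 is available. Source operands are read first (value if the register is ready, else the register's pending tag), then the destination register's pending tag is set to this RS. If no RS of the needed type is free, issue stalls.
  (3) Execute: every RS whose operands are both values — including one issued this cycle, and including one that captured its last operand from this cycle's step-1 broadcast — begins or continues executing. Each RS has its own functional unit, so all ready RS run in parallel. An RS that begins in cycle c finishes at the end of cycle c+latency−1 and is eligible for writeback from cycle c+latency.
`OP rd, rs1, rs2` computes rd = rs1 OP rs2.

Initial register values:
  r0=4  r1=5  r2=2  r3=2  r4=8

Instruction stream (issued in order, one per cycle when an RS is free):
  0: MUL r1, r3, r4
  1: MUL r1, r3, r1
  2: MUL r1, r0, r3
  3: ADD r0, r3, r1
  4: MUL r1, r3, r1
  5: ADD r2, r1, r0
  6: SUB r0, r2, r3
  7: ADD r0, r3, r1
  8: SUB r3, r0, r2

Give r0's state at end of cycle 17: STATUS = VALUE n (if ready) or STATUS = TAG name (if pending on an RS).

c1: issue MUL r1<-Mul1 | r0:4,r1:Mul1,r2:2,r3:2,r4:8
c2: issue MUL r1<-Mul2 | r0:4,r1:Mul2,r2:2,r3:2,r4:8
c3: stall | r0:4,r1:Mul2,r2:2,r3:2,r4:8
c4: stall | r0:4,r1:Mul2,r2:2,r3:2,r4:8
c5: CDB Mul1=16; issue MUL r1<-Mul1 | r0:4,r1:Mul1,r2:2,r3:2,r4:8
c6: issue ADD r0<-Add1 | r0:Add1,r1:Mul1,r2:2,r3:2,r4:8
c7: stall | r0:Add1,r1:Mul1,r2:2,r3:2,r4:8
c8: stall | r0:Add1,r1:Mul1,r2:2,r3:2,r4:8
c9: CDB Mul1=8; issue MUL r1<-Mul1 | r0:Add1,r1:Mul1,r2:2,r3:2,r4:8
c10: CDB Mul2=32; issue ADD r2<-Add2 | r0:Add1,r1:Mul1,r2:Add2,r3:2,r4:8
c11: CDB Add1=10; issue SUB r0<-Add1 | r0:Add1,r1:Mul1,r2:Add2,r3:2,r4:8
c12: issue ADD r0<-Add3 | r0:Add3,r1:Mul1,r2:Add2,r3:2,r4:8
c13: CDB Mul1=16; stall | r0:Add3,r1:16,r2:Add2,r3:2,r4:8
c14: stall | r0:Add3,r1:16,r2:Add2,r3:2,r4:8
c15: CDB Add2=26; issue SUB r3<-Add2 | r0:Add3,r1:16,r2:26,r3:Add2,r4:8
c16: CDB Add3=18 | r0:18,r1:16,r2:26,r3:Add2,r4:8
c17: CDB Add1=24 | r0:18,r1:16,r2:26,r3:Add2,r4:8

STATUS = VALUE 18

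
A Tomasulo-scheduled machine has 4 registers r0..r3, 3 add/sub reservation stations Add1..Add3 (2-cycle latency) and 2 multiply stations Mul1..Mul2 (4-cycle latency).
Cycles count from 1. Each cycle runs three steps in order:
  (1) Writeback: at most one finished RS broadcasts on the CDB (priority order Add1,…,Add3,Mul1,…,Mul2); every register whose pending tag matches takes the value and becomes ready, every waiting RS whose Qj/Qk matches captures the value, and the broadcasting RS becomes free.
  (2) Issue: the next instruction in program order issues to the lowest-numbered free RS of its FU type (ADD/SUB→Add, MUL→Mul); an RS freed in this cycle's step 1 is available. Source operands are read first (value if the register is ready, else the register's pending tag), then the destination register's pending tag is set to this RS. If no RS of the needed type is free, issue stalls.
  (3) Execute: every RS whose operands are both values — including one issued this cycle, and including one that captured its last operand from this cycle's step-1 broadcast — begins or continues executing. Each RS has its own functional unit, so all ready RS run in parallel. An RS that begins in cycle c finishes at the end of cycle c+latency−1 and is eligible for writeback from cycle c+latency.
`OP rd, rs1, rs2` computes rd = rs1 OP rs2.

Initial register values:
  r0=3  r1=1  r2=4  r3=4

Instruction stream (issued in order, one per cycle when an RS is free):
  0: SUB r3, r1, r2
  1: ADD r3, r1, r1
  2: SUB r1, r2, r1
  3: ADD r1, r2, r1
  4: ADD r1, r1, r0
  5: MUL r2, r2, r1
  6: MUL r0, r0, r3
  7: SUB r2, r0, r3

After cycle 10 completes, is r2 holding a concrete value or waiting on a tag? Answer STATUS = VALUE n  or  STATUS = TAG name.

STATUS = TAG Add2

cycle 1: issue SUB r3<-Add1 // r0:3,r1:1,r2:4,r3:Add1
cycle 2: issue ADD r3<-Add2 // r0:3,r1:1,r2:4,r3:Add2
cycle 3: CDB Add1=-3; issue SUB r1<-Add1 // r0:3,r1:Add1,r2:4,r3:Add2
cycle 4: CDB Add2=2; issue ADD r1<-Add2 // r0:3,r1:Add2,r2:4,r3:2
cycle 5: CDB Add1=3; issue ADD r1<-Add1 // r0:3,r1:Add1,r2:4,r3:2
cycle 6: issue MUL r2<-Mul1 // r0:3,r1:Add1,r2:Mul1,r3:2
cycle 7: CDB Add2=7; issue MUL r0<-Mul2 // r0:Mul2,r1:Add1,r2:Mul1,r3:2
cycle 8: issue SUB r2<-Add2 // r0:Mul2,r1:Add1,r2:Add2,r3:2
cycle 9: CDB Add1=10 // r0:Mul2,r1:10,r2:Add2,r3:2
cycle 10: - // r0:Mul2,r1:10,r2:Add2,r3:2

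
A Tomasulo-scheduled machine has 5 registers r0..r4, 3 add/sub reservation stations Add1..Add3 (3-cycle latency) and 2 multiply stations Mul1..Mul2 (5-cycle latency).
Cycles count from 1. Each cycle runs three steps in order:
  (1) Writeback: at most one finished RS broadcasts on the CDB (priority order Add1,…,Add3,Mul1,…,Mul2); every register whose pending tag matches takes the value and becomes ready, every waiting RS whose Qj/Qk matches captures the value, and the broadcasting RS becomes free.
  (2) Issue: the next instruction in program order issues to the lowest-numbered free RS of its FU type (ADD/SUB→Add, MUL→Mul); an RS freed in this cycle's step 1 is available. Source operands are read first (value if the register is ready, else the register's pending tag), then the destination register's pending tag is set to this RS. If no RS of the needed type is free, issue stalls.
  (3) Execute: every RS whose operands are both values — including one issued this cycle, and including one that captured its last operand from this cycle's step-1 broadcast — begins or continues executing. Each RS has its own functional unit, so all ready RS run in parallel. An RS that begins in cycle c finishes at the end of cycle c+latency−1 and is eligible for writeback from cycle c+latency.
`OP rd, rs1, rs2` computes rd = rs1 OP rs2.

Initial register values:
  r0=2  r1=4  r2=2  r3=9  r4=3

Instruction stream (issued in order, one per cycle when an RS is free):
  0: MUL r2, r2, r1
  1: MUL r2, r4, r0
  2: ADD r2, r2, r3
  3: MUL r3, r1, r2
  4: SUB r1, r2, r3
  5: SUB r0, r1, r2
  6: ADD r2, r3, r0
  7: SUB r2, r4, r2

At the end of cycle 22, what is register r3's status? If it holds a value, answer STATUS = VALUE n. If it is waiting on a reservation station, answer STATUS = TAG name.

STATUS = VALUE 60

c1: issue MUL r2<-Mul1 | r0:2,r1:4,r2:Mul1,r3:9,r4:3
c2: issue MUL r2<-Mul2 | r0:2,r1:4,r2:Mul2,r3:9,r4:3
c3: issue ADD r2<-Add1 | r0:2,r1:4,r2:Add1,r3:9,r4:3
c4: stall | r0:2,r1:4,r2:Add1,r3:9,r4:3
c5: stall | r0:2,r1:4,r2:Add1,r3:9,r4:3
c6: CDB Mul1=8; issue MUL r3<-Mul1 | r0:2,r1:4,r2:Add1,r3:Mul1,r4:3
c7: CDB Mul2=6; issue SUB r1<-Add2 | r0:2,r1:Add2,r2:Add1,r3:Mul1,r4:3
c8: issue SUB r0<-Add3 | r0:Add3,r1:Add2,r2:Add1,r3:Mul1,r4:3
c9: stall | r0:Add3,r1:Add2,r2:Add1,r3:Mul1,r4:3
c10: CDB Add1=15; issue ADD r2<-Add1 | r0:Add3,r1:Add2,r2:Add1,r3:Mul1,r4:3
c11: stall | r0:Add3,r1:Add2,r2:Add1,r3:Mul1,r4:3
c12: stall | r0:Add3,r1:Add2,r2:Add1,r3:Mul1,r4:3
c13: stall | r0:Add3,r1:Add2,r2:Add1,r3:Mul1,r4:3
c14: stall | r0:Add3,r1:Add2,r2:Add1,r3:Mul1,r4:3
c15: CDB Mul1=60; stall | r0:Add3,r1:Add2,r2:Add1,r3:60,r4:3
c16: stall | r0:Add3,r1:Add2,r2:Add1,r3:60,r4:3
c17: stall | r0:Add3,r1:Add2,r2:Add1,r3:60,r4:3
c18: CDB Add2=-45; issue SUB r2<-Add2 | r0:Add3,r1:-45,r2:Add2,r3:60,r4:3
c19: - | r0:Add3,r1:-45,r2:Add2,r3:60,r4:3
c20: - | r0:Add3,r1:-45,r2:Add2,r3:60,r4:3
c21: CDB Add3=-60 | r0:-60,r1:-45,r2:Add2,r3:60,r4:3
c22: - | r0:-60,r1:-45,r2:Add2,r3:60,r4:3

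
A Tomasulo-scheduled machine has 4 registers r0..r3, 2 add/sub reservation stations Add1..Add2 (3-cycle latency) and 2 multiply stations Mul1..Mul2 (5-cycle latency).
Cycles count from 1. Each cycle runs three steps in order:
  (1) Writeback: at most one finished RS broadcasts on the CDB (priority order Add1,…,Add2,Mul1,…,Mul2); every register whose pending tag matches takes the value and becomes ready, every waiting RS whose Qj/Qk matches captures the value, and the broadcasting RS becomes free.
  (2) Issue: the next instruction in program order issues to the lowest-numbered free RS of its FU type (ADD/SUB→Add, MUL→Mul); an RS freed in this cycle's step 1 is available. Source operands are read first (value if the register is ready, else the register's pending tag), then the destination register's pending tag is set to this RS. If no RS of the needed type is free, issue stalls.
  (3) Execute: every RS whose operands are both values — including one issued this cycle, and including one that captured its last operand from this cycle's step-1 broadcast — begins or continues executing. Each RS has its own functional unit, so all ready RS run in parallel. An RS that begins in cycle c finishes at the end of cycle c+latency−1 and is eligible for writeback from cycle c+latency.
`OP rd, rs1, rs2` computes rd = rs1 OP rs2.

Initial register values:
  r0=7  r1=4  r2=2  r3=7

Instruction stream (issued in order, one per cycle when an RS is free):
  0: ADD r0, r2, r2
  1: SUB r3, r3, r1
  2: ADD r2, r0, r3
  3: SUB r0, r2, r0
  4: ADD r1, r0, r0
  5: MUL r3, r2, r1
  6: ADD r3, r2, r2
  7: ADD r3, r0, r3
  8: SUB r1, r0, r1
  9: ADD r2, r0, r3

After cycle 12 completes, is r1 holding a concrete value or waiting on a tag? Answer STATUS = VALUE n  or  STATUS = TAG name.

STATUS = TAG Add1

c1: issue ADD r0<-Add1 | r0:Add1,r1:4,r2:2,r3:7
c2: issue SUB r3<-Add2 | r0:Add1,r1:4,r2:2,r3:Add2
c3: stall | r0:Add1,r1:4,r2:2,r3:Add2
c4: CDB Add1=4; issue ADD r2<-Add1 | r0:4,r1:4,r2:Add1,r3:Add2
c5: CDB Add2=3; issue SUB r0<-Add2 | r0:Add2,r1:4,r2:Add1,r3:3
c6: stall | r0:Add2,r1:4,r2:Add1,r3:3
c7: stall | r0:Add2,r1:4,r2:Add1,r3:3
c8: CDB Add1=7; issue ADD r1<-Add1 | r0:Add2,r1:Add1,r2:7,r3:3
c9: issue MUL r3<-Mul1 | r0:Add2,r1:Add1,r2:7,r3:Mul1
c10: stall | r0:Add2,r1:Add1,r2:7,r3:Mul1
c11: CDB Add2=3; issue ADD r3<-Add2 | r0:3,r1:Add1,r2:7,r3:Add2
c12: stall | r0:3,r1:Add1,r2:7,r3:Add2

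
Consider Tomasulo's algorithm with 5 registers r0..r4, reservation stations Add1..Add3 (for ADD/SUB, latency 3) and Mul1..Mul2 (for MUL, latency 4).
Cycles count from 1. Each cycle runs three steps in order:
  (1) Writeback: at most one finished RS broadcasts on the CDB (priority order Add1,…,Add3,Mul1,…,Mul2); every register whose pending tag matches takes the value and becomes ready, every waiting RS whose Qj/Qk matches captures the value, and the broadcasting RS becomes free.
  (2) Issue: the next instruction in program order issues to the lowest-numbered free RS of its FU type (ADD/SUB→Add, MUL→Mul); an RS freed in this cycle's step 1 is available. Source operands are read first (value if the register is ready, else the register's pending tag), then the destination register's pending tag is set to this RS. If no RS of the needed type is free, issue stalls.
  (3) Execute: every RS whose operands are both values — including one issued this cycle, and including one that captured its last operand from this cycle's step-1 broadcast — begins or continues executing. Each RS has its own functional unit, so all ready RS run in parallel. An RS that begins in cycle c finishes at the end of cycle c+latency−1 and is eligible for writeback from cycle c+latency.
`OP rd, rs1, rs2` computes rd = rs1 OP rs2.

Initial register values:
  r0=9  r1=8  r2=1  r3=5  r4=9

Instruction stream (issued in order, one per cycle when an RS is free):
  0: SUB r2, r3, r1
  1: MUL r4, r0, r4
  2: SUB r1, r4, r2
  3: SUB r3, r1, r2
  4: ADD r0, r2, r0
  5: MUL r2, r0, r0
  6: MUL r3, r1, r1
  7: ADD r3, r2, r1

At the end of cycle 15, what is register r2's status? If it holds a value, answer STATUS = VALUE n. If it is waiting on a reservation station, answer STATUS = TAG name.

STATUS = VALUE 36

cycle 1: issue SUB r2<-Add1 // r0:9,r1:8,r2:Add1,r3:5,r4:9
cycle 2: issue MUL r4<-Mul1 // r0:9,r1:8,r2:Add1,r3:5,r4:Mul1
cycle 3: issue SUB r1<-Add2 // r0:9,r1:Add2,r2:Add1,r3:5,r4:Mul1
cycle 4: CDB Add1=-3; issue SUB r3<-Add1 // r0:9,r1:Add2,r2:-3,r3:Add1,r4:Mul1
cycle 5: issue ADD r0<-Add3 // r0:Add3,r1:Add2,r2:-3,r3:Add1,r4:Mul1
cycle 6: CDB Mul1=81; issue MUL r2<-Mul1 // r0:Add3,r1:Add2,r2:Mul1,r3:Add1,r4:81
cycle 7: issue MUL r3<-Mul2 // r0:Add3,r1:Add2,r2:Mul1,r3:Mul2,r4:81
cycle 8: CDB Add3=6; issue ADD r3<-Add3 // r0:6,r1:Add2,r2:Mul1,r3:Add3,r4:81
cycle 9: CDB Add2=84 // r0:6,r1:84,r2:Mul1,r3:Add3,r4:81
cycle 10: - // r0:6,r1:84,r2:Mul1,r3:Add3,r4:81
cycle 11: - // r0:6,r1:84,r2:Mul1,r3:Add3,r4:81
cycle 12: CDB Add1=87 // r0:6,r1:84,r2:Mul1,r3:Add3,r4:81
cycle 13: CDB Mul1=36 // r0:6,r1:84,r2:36,r3:Add3,r4:81
cycle 14: CDB Mul2=7056 // r0:6,r1:84,r2:36,r3:Add3,r4:81
cycle 15: - // r0:6,r1:84,r2:36,r3:Add3,r4:81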